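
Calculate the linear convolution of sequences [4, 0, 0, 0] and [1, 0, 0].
y[0] = 4×1 = 4; y[1] = 4×0 + 0×1 = 0; y[2] = 4×0 + 0×0 + 0×1 = 0; y[3] = 0×0 + 0×0 + 0×1 = 0; y[4] = 0×0 + 0×0 = 0; y[5] = 0×0 = 0

[4, 0, 0, 0, 0, 0]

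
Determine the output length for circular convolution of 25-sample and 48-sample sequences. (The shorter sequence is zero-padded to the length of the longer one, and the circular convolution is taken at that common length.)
Circular convolution (zero-padding the shorter input) has length max(m, n) = max(25, 48) = 48

48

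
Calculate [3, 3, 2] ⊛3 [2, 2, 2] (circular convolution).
Use y[k] = Σ_j a[j]·b[(k-j) mod 3]. y[0] = 3×2 + 3×2 + 2×2 = 16; y[1] = 3×2 + 3×2 + 2×2 = 16; y[2] = 3×2 + 3×2 + 2×2 = 16. Result: [16, 16, 16]

[16, 16, 16]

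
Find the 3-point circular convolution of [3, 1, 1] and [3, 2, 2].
Use y[k] = Σ_j a[j]·b[(k-j) mod 3]. y[0] = 3×3 + 1×2 + 1×2 = 13; y[1] = 3×2 + 1×3 + 1×2 = 11; y[2] = 3×2 + 1×2 + 1×3 = 11. Result: [13, 11, 11]

[13, 11, 11]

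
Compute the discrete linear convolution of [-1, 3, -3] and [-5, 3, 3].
y[0] = -1×-5 = 5; y[1] = -1×3 + 3×-5 = -18; y[2] = -1×3 + 3×3 + -3×-5 = 21; y[3] = 3×3 + -3×3 = 0; y[4] = -3×3 = -9

[5, -18, 21, 0, -9]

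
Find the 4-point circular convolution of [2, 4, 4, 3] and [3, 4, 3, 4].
Use y[k] = Σ_j s[j]·t[(k-j) mod 4]. y[0] = 2×3 + 4×4 + 4×3 + 3×4 = 46; y[1] = 2×4 + 4×3 + 4×4 + 3×3 = 45; y[2] = 2×3 + 4×4 + 4×3 + 3×4 = 46; y[3] = 2×4 + 4×3 + 4×4 + 3×3 = 45. Result: [46, 45, 46, 45]

[46, 45, 46, 45]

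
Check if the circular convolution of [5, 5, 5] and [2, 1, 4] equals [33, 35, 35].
Recompute circular convolution of [5, 5, 5] and [2, 1, 4]: y[0] = 5×2 + 5×4 + 5×1 = 35; y[1] = 5×1 + 5×2 + 5×4 = 35; y[2] = 5×4 + 5×1 + 5×2 = 35 → [35, 35, 35]. Compare to given [33, 35, 35]: they differ at index 0: given 33, correct 35, so answer: No

No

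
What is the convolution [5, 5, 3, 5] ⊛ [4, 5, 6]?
y[0] = 5×4 = 20; y[1] = 5×5 + 5×4 = 45; y[2] = 5×6 + 5×5 + 3×4 = 67; y[3] = 5×6 + 3×5 + 5×4 = 65; y[4] = 3×6 + 5×5 = 43; y[5] = 5×6 = 30

[20, 45, 67, 65, 43, 30]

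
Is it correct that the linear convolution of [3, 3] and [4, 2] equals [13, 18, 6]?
Recompute linear convolution of [3, 3] and [4, 2]: y[0] = 3×4 = 12; y[1] = 3×2 + 3×4 = 18; y[2] = 3×2 = 6 → [12, 18, 6]. Compare to given [13, 18, 6]: they differ at index 0: given 13, correct 12, so answer: No

No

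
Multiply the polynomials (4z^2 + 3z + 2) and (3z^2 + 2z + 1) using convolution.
Ascending coefficients: a = [2, 3, 4], b = [1, 2, 3]. c[0] = 2×1 = 2; c[1] = 2×2 + 3×1 = 7; c[2] = 2×3 + 3×2 + 4×1 = 16; c[3] = 3×3 + 4×2 = 17; c[4] = 4×3 = 12. Result coefficients: [2, 7, 16, 17, 12] → 12z^4 + 17z^3 + 16z^2 + 7z + 2

12z^4 + 17z^3 + 16z^2 + 7z + 2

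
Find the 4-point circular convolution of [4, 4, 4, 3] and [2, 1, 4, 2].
Use y[k] = Σ_j u[j]·v[(k-j) mod 4]. y[0] = 4×2 + 4×2 + 4×4 + 3×1 = 35; y[1] = 4×1 + 4×2 + 4×2 + 3×4 = 32; y[2] = 4×4 + 4×1 + 4×2 + 3×2 = 34; y[3] = 4×2 + 4×4 + 4×1 + 3×2 = 34. Result: [35, 32, 34, 34]

[35, 32, 34, 34]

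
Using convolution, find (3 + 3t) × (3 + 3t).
Ascending coefficients: a = [3, 3], b = [3, 3]. c[0] = 3×3 = 9; c[1] = 3×3 + 3×3 = 18; c[2] = 3×3 = 9. Result coefficients: [9, 18, 9] → 9 + 18t + 9t^2

9 + 18t + 9t^2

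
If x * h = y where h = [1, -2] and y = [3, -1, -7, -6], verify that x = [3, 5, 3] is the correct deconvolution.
Forward-compute [3, 5, 3] * [1, -2]: y[0] = 3×1 = 3; y[1] = 3×-2 + 5×1 = -1; y[2] = 5×-2 + 3×1 = -7; y[3] = 3×-2 = -6 → [3, -1, -7, -6]. Matches given y = [3, -1, -7, -6], so verified.

Verified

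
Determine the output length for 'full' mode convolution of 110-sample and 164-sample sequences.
Linear/full convolution length: m + n - 1 = 110 + 164 - 1 = 273

273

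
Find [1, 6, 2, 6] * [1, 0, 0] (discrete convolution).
y[0] = 1×1 = 1; y[1] = 1×0 + 6×1 = 6; y[2] = 1×0 + 6×0 + 2×1 = 2; y[3] = 6×0 + 2×0 + 6×1 = 6; y[4] = 2×0 + 6×0 = 0; y[5] = 6×0 = 0

[1, 6, 2, 6, 0, 0]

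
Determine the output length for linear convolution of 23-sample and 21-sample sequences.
Linear/full convolution length: m + n - 1 = 23 + 21 - 1 = 43

43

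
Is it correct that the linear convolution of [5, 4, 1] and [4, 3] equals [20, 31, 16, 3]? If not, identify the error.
Recompute linear convolution of [5, 4, 1] and [4, 3]: y[0] = 5×4 = 20; y[1] = 5×3 + 4×4 = 31; y[2] = 4×3 + 1×4 = 16; y[3] = 1×3 = 3 → [20, 31, 16, 3]. Given [20, 31, 16, 3] matches, so answer: Yes

Yes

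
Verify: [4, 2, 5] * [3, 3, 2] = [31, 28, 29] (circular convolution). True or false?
Recompute circular convolution of [4, 2, 5] and [3, 3, 2]: y[0] = 4×3 + 2×2 + 5×3 = 31; y[1] = 4×3 + 2×3 + 5×2 = 28; y[2] = 4×2 + 2×3 + 5×3 = 29 → [31, 28, 29]. Given [31, 28, 29] matches, so answer: Yes

Yes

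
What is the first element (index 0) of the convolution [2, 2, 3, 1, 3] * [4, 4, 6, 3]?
Use y[k] = Σ_i a[i]·b[k-i] at k=0. y[0] = 2×4 = 8

8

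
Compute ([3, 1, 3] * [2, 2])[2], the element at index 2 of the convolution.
Use y[k] = Σ_i a[i]·b[k-i] at k=2. y[2] = 1×2 + 3×2 = 8

8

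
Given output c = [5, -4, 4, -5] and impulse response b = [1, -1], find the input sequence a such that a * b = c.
Deconvolve c=[5, -4, 4, -5] by b=[1, -1]. Since b[0]=1, solve forward: a[0] = c[0] / 1 = 5; a[1] = (c[1] - 5×-1) / 1 = 1; a[2] = (c[2] - 1×-1) / 1 = 5. So a = [5, 1, 5]. Check by forward convolution: c[0] = 5×1 = 5; c[1] = 5×-1 + 1×1 = -4; c[2] = 1×-1 + 5×1 = 4; c[3] = 5×-1 = -5

[5, 1, 5]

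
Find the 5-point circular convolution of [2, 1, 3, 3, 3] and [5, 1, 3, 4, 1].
Use y[k] = Σ_j x[j]·h[(k-j) mod 5]. y[0] = 2×5 + 1×1 + 3×4 + 3×3 + 3×1 = 35; y[1] = 2×1 + 1×5 + 3×1 + 3×4 + 3×3 = 31; y[2] = 2×3 + 1×1 + 3×5 + 3×1 + 3×4 = 37; y[3] = 2×4 + 1×3 + 3×1 + 3×5 + 3×1 = 32; y[4] = 2×1 + 1×4 + 3×3 + 3×1 + 3×5 = 33. Result: [35, 31, 37, 32, 33]

[35, 31, 37, 32, 33]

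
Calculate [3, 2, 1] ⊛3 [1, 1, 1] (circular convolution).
Use y[k] = Σ_j a[j]·b[(k-j) mod 3]. y[0] = 3×1 + 2×1 + 1×1 = 6; y[1] = 3×1 + 2×1 + 1×1 = 6; y[2] = 3×1 + 2×1 + 1×1 = 6. Result: [6, 6, 6]

[6, 6, 6]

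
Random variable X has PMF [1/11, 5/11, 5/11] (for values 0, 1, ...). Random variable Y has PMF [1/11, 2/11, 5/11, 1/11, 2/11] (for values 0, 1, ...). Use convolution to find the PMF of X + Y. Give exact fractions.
P(X+Y=k) = Σ_i P(X=i)·P(Y=k-i) — a convolution of [1/11, 5/11, 5/11] and [1/11, 2/11, 5/11, 1/11, 2/11]. P(X+Y=0) = (1/11)×(1/11) = 1/121; P(X+Y=1) = (1/11)×(2/11) + (5/11)×(1/11) = 2/121 + 5/121 = 7/121; P(X+Y=2) = (1/11)×(5/11) + (5/11)×(2/11) + (5/11)×(1/11) = 5/121 + 10/121 + 5/121 = 20/121; P(X+Y=3) = (1/11)×(1/11) + (5/11)×(5/11) + (5/11)×(2/11) = 1/121 + 25/121 + 10/121 = 36/121; P(X+Y=4) = (1/11)×(2/11) + (5/11)×(1/11) + (5/11)×(5/11) = 2/121 + 5/121 + 25/121 = 32/121; P(X+Y=5) = (5/11)×(2/11) + (5/11)×(1/11) = 10/121 + 5/121 = 15/121; P(X+Y=6) = (5/11)×(2/11) = 10/121. PMF: [1/121, 7/121, 20/121, 36/121, 32/121, 15/121, 10/121] (sums to 1 ✓)

[1/121, 7/121, 20/121, 36/121, 32/121, 15/121, 10/121]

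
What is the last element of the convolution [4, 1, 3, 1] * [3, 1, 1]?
Use y[k] = Σ_i a[i]·b[k-i] at k=5. y[5] = 1×1 = 1

1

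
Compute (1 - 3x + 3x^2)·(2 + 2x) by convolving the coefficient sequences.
Ascending coefficients: a = [1, -3, 3], b = [2, 2]. c[0] = 1×2 = 2; c[1] = 1×2 + -3×2 = -4; c[2] = -3×2 + 3×2 = 0; c[3] = 3×2 = 6. Result coefficients: [2, -4, 0, 6] → 2 - 4x + 6x^3

2 - 4x + 6x^3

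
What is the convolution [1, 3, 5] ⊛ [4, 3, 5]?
y[0] = 1×4 = 4; y[1] = 1×3 + 3×4 = 15; y[2] = 1×5 + 3×3 + 5×4 = 34; y[3] = 3×5 + 5×3 = 30; y[4] = 5×5 = 25

[4, 15, 34, 30, 25]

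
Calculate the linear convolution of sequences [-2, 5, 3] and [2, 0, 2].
y[0] = -2×2 = -4; y[1] = -2×0 + 5×2 = 10; y[2] = -2×2 + 5×0 + 3×2 = 2; y[3] = 5×2 + 3×0 = 10; y[4] = 3×2 = 6

[-4, 10, 2, 10, 6]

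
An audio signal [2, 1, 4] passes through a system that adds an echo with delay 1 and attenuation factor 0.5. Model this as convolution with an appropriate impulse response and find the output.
Direct-path + delayed-attenuated-path model → impulse response h = [1, 0.5] (1 at lag 0, 0.5 at lag 1). Output y[n] = x[n] + 0.5·x[n - 1] (with x[n] = 0 outside 0..2): y[0] = 2 + 0.5×0 = 2; y[1] = 1 + 0.5×2 = 2.0; y[2] = 4 + 0.5×1 = 4.5; y[3] = 0 + 0.5×4 = 2.0. So y = [2, 2.0, 4.5, 2.0]

[2, 2.0, 4.5, 2.0]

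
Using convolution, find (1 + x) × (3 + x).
Ascending coefficients: a = [1, 1], b = [3, 1]. c[0] = 1×3 = 3; c[1] = 1×1 + 1×3 = 4; c[2] = 1×1 = 1. Result coefficients: [3, 4, 1] → 3 + 4x + x^2

3 + 4x + x^2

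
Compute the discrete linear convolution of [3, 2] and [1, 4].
y[0] = 3×1 = 3; y[1] = 3×4 + 2×1 = 14; y[2] = 2×4 = 8

[3, 14, 8]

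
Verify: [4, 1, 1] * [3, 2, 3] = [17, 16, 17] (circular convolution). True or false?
Recompute circular convolution of [4, 1, 1] and [3, 2, 3]: y[0] = 4×3 + 1×3 + 1×2 = 17; y[1] = 4×2 + 1×3 + 1×3 = 14; y[2] = 4×3 + 1×2 + 1×3 = 17 → [17, 14, 17]. Compare to given [17, 16, 17]: they differ at index 1: given 16, correct 14, so answer: No

No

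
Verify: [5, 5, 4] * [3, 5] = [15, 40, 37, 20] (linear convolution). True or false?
Recompute linear convolution of [5, 5, 4] and [3, 5]: y[0] = 5×3 = 15; y[1] = 5×5 + 5×3 = 40; y[2] = 5×5 + 4×3 = 37; y[3] = 4×5 = 20 → [15, 40, 37, 20]. Given [15, 40, 37, 20] matches, so answer: Yes

Yes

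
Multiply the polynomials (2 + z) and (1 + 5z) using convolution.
Ascending coefficients: a = [2, 1], b = [1, 5]. c[0] = 2×1 = 2; c[1] = 2×5 + 1×1 = 11; c[2] = 1×5 = 5. Result coefficients: [2, 11, 5] → 2 + 11z + 5z^2

2 + 11z + 5z^2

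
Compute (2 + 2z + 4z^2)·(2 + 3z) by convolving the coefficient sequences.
Ascending coefficients: a = [2, 2, 4], b = [2, 3]. c[0] = 2×2 = 4; c[1] = 2×3 + 2×2 = 10; c[2] = 2×3 + 4×2 = 14; c[3] = 4×3 = 12. Result coefficients: [4, 10, 14, 12] → 4 + 10z + 14z^2 + 12z^3

4 + 10z + 14z^2 + 12z^3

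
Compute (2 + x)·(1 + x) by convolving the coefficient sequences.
Ascending coefficients: a = [2, 1], b = [1, 1]. c[0] = 2×1 = 2; c[1] = 2×1 + 1×1 = 3; c[2] = 1×1 = 1. Result coefficients: [2, 3, 1] → 2 + 3x + x^2

2 + 3x + x^2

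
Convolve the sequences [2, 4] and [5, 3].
y[0] = 2×5 = 10; y[1] = 2×3 + 4×5 = 26; y[2] = 4×3 = 12

[10, 26, 12]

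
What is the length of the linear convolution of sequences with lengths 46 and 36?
Linear/full convolution length: m + n - 1 = 46 + 36 - 1 = 81

81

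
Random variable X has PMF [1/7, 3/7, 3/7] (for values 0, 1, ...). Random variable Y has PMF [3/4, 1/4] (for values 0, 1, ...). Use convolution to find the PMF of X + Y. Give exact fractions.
P(X+Y=k) = Σ_i P(X=i)·P(Y=k-i) — a convolution of [1/7, 3/7, 3/7] and [3/4, 1/4]. P(X+Y=0) = (1/7)×(3/4) = 3/28; P(X+Y=1) = (1/7)×(1/4) + (3/7)×(3/4) = 1/28 + 9/28 = 5/14; P(X+Y=2) = (3/7)×(1/4) + (3/7)×(3/4) = 3/28 + 9/28 = 3/7; P(X+Y=3) = (3/7)×(1/4) = 3/28. PMF: [3/28, 5/14, 3/7, 3/28] (sums to 1 ✓)

[3/28, 5/14, 3/7, 3/28]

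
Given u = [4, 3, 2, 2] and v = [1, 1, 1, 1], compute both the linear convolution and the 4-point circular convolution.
Linear: y_lin[0] = 4×1 = 4; y_lin[1] = 4×1 + 3×1 = 7; y_lin[2] = 4×1 + 3×1 + 2×1 = 9; y_lin[3] = 4×1 + 3×1 + 2×1 + 2×1 = 11; y_lin[4] = 3×1 + 2×1 + 2×1 = 7; y_lin[5] = 2×1 + 2×1 = 4; y_lin[6] = 2×1 = 2 → [4, 7, 9, 11, 7, 4, 2]. Circular (length 4): y[0] = 4×1 + 3×1 + 2×1 + 2×1 = 11; y[1] = 4×1 + 3×1 + 2×1 + 2×1 = 11; y[2] = 4×1 + 3×1 + 2×1 + 2×1 = 11; y[3] = 4×1 + 3×1 + 2×1 + 2×1 = 11 → [11, 11, 11, 11]

Linear: [4, 7, 9, 11, 7, 4, 2], Circular: [11, 11, 11, 11]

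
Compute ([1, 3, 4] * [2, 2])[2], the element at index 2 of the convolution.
Use y[k] = Σ_i a[i]·b[k-i] at k=2. y[2] = 3×2 + 4×2 = 14

14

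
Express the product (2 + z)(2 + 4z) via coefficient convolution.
Ascending coefficients: a = [2, 1], b = [2, 4]. c[0] = 2×2 = 4; c[1] = 2×4 + 1×2 = 10; c[2] = 1×4 = 4. Result coefficients: [4, 10, 4] → 4 + 10z + 4z^2

4 + 10z + 4z^2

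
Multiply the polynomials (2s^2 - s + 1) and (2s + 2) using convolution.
Ascending coefficients: a = [1, -1, 2], b = [2, 2]. c[0] = 1×2 = 2; c[1] = 1×2 + -1×2 = 0; c[2] = -1×2 + 2×2 = 2; c[3] = 2×2 = 4. Result coefficients: [2, 0, 2, 4] → 4s^3 + 2s^2 + 2

4s^3 + 2s^2 + 2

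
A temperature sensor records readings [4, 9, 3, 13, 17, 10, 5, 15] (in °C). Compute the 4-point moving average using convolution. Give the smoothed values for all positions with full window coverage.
4-point moving average kernel = [1, 1, 1, 1]. Apply in 'valid' mode (full window coverage): avg[0] = (4 + 9 + 3 + 13) / 4 = 7.25; avg[1] = (9 + 3 + 13 + 17) / 4 = 10.5; avg[2] = (3 + 13 + 17 + 10) / 4 = 10.75; avg[3] = (13 + 17 + 10 + 5) / 4 = 11.25; avg[4] = (17 + 10 + 5 + 15) / 4 = 11.75. Smoothed values: [7.25, 10.5, 10.75, 11.25, 11.75]

[7.25, 10.5, 10.75, 11.25, 11.75]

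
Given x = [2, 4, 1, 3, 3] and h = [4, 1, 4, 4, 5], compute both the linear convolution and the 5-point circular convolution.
Linear: y_lin[0] = 2×4 = 8; y_lin[1] = 2×1 + 4×4 = 18; y_lin[2] = 2×4 + 4×1 + 1×4 = 16; y_lin[3] = 2×4 + 4×4 + 1×1 + 3×4 = 37; y_lin[4] = 2×5 + 4×4 + 1×4 + 3×1 + 3×4 = 45; y_lin[5] = 4×5 + 1×4 + 3×4 + 3×1 = 39; y_lin[6] = 1×5 + 3×4 + 3×4 = 29; y_lin[7] = 3×5 + 3×4 = 27; y_lin[8] = 3×5 = 15 → [8, 18, 16, 37, 45, 39, 29, 27, 15]. Circular (length 5): y[0] = 2×4 + 4×5 + 1×4 + 3×4 + 3×1 = 47; y[1] = 2×1 + 4×4 + 1×5 + 3×4 + 3×4 = 47; y[2] = 2×4 + 4×1 + 1×4 + 3×5 + 3×4 = 43; y[3] = 2×4 + 4×4 + 1×1 + 3×4 + 3×5 = 52; y[4] = 2×5 + 4×4 + 1×4 + 3×1 + 3×4 = 45 → [47, 47, 43, 52, 45]

Linear: [8, 18, 16, 37, 45, 39, 29, 27, 15], Circular: [47, 47, 43, 52, 45]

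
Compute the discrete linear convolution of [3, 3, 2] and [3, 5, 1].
y[0] = 3×3 = 9; y[1] = 3×5 + 3×3 = 24; y[2] = 3×1 + 3×5 + 2×3 = 24; y[3] = 3×1 + 2×5 = 13; y[4] = 2×1 = 2

[9, 24, 24, 13, 2]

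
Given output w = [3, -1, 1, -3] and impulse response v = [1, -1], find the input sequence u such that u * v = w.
Deconvolve w=[3, -1, 1, -3] by v=[1, -1]. Since v[0]=1, solve forward: u[0] = w[0] / 1 = 3; u[1] = (w[1] - 3×-1) / 1 = 2; u[2] = (w[2] - 2×-1) / 1 = 3. So u = [3, 2, 3]. Check by forward convolution: w[0] = 3×1 = 3; w[1] = 3×-1 + 2×1 = -1; w[2] = 2×-1 + 3×1 = 1; w[3] = 3×-1 = -3

[3, 2, 3]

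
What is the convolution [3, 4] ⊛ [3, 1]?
y[0] = 3×3 = 9; y[1] = 3×1 + 4×3 = 15; y[2] = 4×1 = 4

[9, 15, 4]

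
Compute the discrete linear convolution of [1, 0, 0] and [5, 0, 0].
y[0] = 1×5 = 5; y[1] = 1×0 + 0×5 = 0; y[2] = 1×0 + 0×0 + 0×5 = 0; y[3] = 0×0 + 0×0 = 0; y[4] = 0×0 = 0

[5, 0, 0, 0, 0]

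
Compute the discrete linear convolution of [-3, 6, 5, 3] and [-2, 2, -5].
y[0] = -3×-2 = 6; y[1] = -3×2 + 6×-2 = -18; y[2] = -3×-5 + 6×2 + 5×-2 = 17; y[3] = 6×-5 + 5×2 + 3×-2 = -26; y[4] = 5×-5 + 3×2 = -19; y[5] = 3×-5 = -15

[6, -18, 17, -26, -19, -15]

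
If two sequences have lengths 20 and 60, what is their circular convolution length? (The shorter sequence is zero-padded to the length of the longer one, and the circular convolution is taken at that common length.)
Circular convolution (zero-padding the shorter input) has length max(m, n) = max(20, 60) = 60

60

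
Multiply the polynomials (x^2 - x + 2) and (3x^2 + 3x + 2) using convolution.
Ascending coefficients: a = [2, -1, 1], b = [2, 3, 3]. c[0] = 2×2 = 4; c[1] = 2×3 + -1×2 = 4; c[2] = 2×3 + -1×3 + 1×2 = 5; c[3] = -1×3 + 1×3 = 0; c[4] = 1×3 = 3. Result coefficients: [4, 4, 5, 0, 3] → 3x^4 + 5x^2 + 4x + 4

3x^4 + 5x^2 + 4x + 4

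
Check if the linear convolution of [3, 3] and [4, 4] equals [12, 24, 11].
Recompute linear convolution of [3, 3] and [4, 4]: y[0] = 3×4 = 12; y[1] = 3×4 + 3×4 = 24; y[2] = 3×4 = 12 → [12, 24, 12]. Compare to given [12, 24, 11]: they differ at index 2: given 11, correct 12, so answer: No

No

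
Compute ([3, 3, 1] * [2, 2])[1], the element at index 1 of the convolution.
Use y[k] = Σ_i a[i]·b[k-i] at k=1. y[1] = 3×2 + 3×2 = 12

12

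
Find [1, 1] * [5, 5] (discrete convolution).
y[0] = 1×5 = 5; y[1] = 1×5 + 1×5 = 10; y[2] = 1×5 = 5

[5, 10, 5]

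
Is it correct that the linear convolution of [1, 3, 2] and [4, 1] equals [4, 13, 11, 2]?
Recompute linear convolution of [1, 3, 2] and [4, 1]: y[0] = 1×4 = 4; y[1] = 1×1 + 3×4 = 13; y[2] = 3×1 + 2×4 = 11; y[3] = 2×1 = 2 → [4, 13, 11, 2]. Given [4, 13, 11, 2] matches, so answer: Yes

Yes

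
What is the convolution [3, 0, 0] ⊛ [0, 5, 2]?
y[0] = 3×0 = 0; y[1] = 3×5 + 0×0 = 15; y[2] = 3×2 + 0×5 + 0×0 = 6; y[3] = 0×2 + 0×5 = 0; y[4] = 0×2 = 0

[0, 15, 6, 0, 0]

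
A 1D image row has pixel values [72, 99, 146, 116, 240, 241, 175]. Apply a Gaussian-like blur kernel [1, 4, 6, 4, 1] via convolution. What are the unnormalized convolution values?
Convolve image row [72, 99, 146, 116, 240, 241, 175] with kernel [1, 4, 6, 4, 1]: y[0] = 72×1 = 72; y[1] = 72×4 + 99×1 = 387; y[2] = 72×6 + 99×4 + 146×1 = 974; y[3] = 72×4 + 99×6 + 146×4 + 116×1 = 1582; y[4] = 72×1 + 99×4 + 146×6 + 116×4 + 240×1 = 2048; y[5] = 99×1 + 146×4 + 116×6 + 240×4 + 241×1 = 2580; y[6] = 146×1 + 116×4 + 240×6 + 241×4 + 175×1 = 3189; y[7] = 116×1 + 240×4 + 241×6 + 175×4 = 3222; y[8] = 240×1 + 241×4 + 175×6 = 2254; y[9] = 241×1 + 175×4 = 941; y[10] = 175×1 = 175 → [72, 387, 974, 1582, 2048, 2580, 3189, 3222, 2254, 941, 175]. Normalization factor = sum(kernel) = 16.

[72, 387, 974, 1582, 2048, 2580, 3189, 3222, 2254, 941, 175]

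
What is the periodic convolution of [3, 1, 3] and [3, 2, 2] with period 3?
Use y[k] = Σ_j a[j]·b[(k-j) mod 3]. y[0] = 3×3 + 1×2 + 3×2 = 17; y[1] = 3×2 + 1×3 + 3×2 = 15; y[2] = 3×2 + 1×2 + 3×3 = 17. Result: [17, 15, 17]

[17, 15, 17]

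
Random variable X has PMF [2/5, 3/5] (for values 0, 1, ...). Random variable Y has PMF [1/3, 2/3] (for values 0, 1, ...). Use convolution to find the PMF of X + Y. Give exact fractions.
P(X+Y=k) = Σ_i P(X=i)·P(Y=k-i) — a convolution of [2/5, 3/5] and [1/3, 2/3]. P(X+Y=0) = (2/5)×(1/3) = 2/15; P(X+Y=1) = (2/5)×(2/3) + (3/5)×(1/3) = 4/15 + 1/5 = 7/15; P(X+Y=2) = (3/5)×(2/3) = 2/5. PMF: [2/15, 7/15, 2/5] (sums to 1 ✓)

[2/15, 7/15, 2/5]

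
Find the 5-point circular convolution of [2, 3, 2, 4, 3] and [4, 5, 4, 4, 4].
Use y[k] = Σ_j s[j]·t[(k-j) mod 5]. y[0] = 2×4 + 3×4 + 2×4 + 4×4 + 3×5 = 59; y[1] = 2×5 + 3×4 + 2×4 + 4×4 + 3×4 = 58; y[2] = 2×4 + 3×5 + 2×4 + 4×4 + 3×4 = 59; y[3] = 2×4 + 3×4 + 2×5 + 4×4 + 3×4 = 58; y[4] = 2×4 + 3×4 + 2×4 + 4×5 + 3×4 = 60. Result: [59, 58, 59, 58, 60]

[59, 58, 59, 58, 60]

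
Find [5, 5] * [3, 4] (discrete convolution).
y[0] = 5×3 = 15; y[1] = 5×4 + 5×3 = 35; y[2] = 5×4 = 20

[15, 35, 20]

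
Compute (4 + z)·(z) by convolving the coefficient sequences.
Ascending coefficients: a = [4, 1], b = [0, 1]. c[0] = 4×0 = 0; c[1] = 4×1 + 1×0 = 4; c[2] = 1×1 = 1. Result coefficients: [0, 4, 1] → 4z + z^2

4z + z^2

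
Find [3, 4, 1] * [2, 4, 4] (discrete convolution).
y[0] = 3×2 = 6; y[1] = 3×4 + 4×2 = 20; y[2] = 3×4 + 4×4 + 1×2 = 30; y[3] = 4×4 + 1×4 = 20; y[4] = 1×4 = 4

[6, 20, 30, 20, 4]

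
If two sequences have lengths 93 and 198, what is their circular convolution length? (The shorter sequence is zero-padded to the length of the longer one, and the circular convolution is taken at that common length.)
Circular convolution (zero-padding the shorter input) has length max(m, n) = max(93, 198) = 198

198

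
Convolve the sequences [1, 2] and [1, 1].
y[0] = 1×1 = 1; y[1] = 1×1 + 2×1 = 3; y[2] = 2×1 = 2

[1, 3, 2]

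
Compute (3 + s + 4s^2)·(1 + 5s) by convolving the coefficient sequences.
Ascending coefficients: a = [3, 1, 4], b = [1, 5]. c[0] = 3×1 = 3; c[1] = 3×5 + 1×1 = 16; c[2] = 1×5 + 4×1 = 9; c[3] = 4×5 = 20. Result coefficients: [3, 16, 9, 20] → 3 + 16s + 9s^2 + 20s^3

3 + 16s + 9s^2 + 20s^3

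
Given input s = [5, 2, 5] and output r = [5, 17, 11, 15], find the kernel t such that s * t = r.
Output length 4 = len(s) + len(t) - 1 ⇒ len(t) = 2. Solve t forward using t[k] = (r[k] - Σ_{i≥1} s[i]·t[k-i]) / s[0]: t[0] = r[0] / s[0] = 5 / 5 = 1; t[1] = (r[1] - 2×1) / s[0] = (17 - 2×1) / 5 = 3. So t = [1, 3]. Forward-check [5, 2, 5] * [1, 3]: r[0] = 5×1 = 5; r[1] = 5×3 + 2×1 = 17; r[2] = 2×3 + 5×1 = 11; r[3] = 5×3 = 15 → [5, 17, 11, 15] ✓

[1, 3]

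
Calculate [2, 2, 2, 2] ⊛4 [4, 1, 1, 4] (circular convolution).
Use y[k] = Σ_j a[j]·b[(k-j) mod 4]. y[0] = 2×4 + 2×4 + 2×1 + 2×1 = 20; y[1] = 2×1 + 2×4 + 2×4 + 2×1 = 20; y[2] = 2×1 + 2×1 + 2×4 + 2×4 = 20; y[3] = 2×4 + 2×1 + 2×1 + 2×4 = 20. Result: [20, 20, 20, 20]

[20, 20, 20, 20]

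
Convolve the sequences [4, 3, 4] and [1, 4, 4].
y[0] = 4×1 = 4; y[1] = 4×4 + 3×1 = 19; y[2] = 4×4 + 3×4 + 4×1 = 32; y[3] = 3×4 + 4×4 = 28; y[4] = 4×4 = 16

[4, 19, 32, 28, 16]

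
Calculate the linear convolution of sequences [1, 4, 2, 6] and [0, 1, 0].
y[0] = 1×0 = 0; y[1] = 1×1 + 4×0 = 1; y[2] = 1×0 + 4×1 + 2×0 = 4; y[3] = 4×0 + 2×1 + 6×0 = 2; y[4] = 2×0 + 6×1 = 6; y[5] = 6×0 = 0

[0, 1, 4, 2, 6, 0]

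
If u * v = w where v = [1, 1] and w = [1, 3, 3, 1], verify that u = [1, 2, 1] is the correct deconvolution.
Forward-compute [1, 2, 1] * [1, 1]: w[0] = 1×1 = 1; w[1] = 1×1 + 2×1 = 3; w[2] = 2×1 + 1×1 = 3; w[3] = 1×1 = 1 → [1, 3, 3, 1]. Matches given w = [1, 3, 3, 1], so verified.

Verified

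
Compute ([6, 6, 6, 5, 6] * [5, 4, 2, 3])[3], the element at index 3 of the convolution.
Use y[k] = Σ_i a[i]·b[k-i] at k=3. y[3] = 6×3 + 6×2 + 6×4 + 5×5 = 79

79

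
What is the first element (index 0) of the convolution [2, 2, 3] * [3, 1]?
Use y[k] = Σ_i a[i]·b[k-i] at k=0. y[0] = 2×3 = 6

6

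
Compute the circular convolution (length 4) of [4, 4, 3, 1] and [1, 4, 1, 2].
Use y[k] = Σ_j f[j]·g[(k-j) mod 4]. y[0] = 4×1 + 4×2 + 3×1 + 1×4 = 19; y[1] = 4×4 + 4×1 + 3×2 + 1×1 = 27; y[2] = 4×1 + 4×4 + 3×1 + 1×2 = 25; y[3] = 4×2 + 4×1 + 3×4 + 1×1 = 25. Result: [19, 27, 25, 25]

[19, 27, 25, 25]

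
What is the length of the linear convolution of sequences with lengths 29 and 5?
Linear/full convolution length: m + n - 1 = 29 + 5 - 1 = 33

33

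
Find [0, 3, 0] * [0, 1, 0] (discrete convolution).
y[0] = 0×0 = 0; y[1] = 0×1 + 3×0 = 0; y[2] = 0×0 + 3×1 + 0×0 = 3; y[3] = 3×0 + 0×1 = 0; y[4] = 0×0 = 0

[0, 0, 3, 0, 0]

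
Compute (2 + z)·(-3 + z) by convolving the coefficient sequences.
Ascending coefficients: a = [2, 1], b = [-3, 1]. c[0] = 2×-3 = -6; c[1] = 2×1 + 1×-3 = -1; c[2] = 1×1 = 1. Result coefficients: [-6, -1, 1] → -6 - z + z^2

-6 - z + z^2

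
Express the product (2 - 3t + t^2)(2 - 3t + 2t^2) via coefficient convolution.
Ascending coefficients: a = [2, -3, 1], b = [2, -3, 2]. c[0] = 2×2 = 4; c[1] = 2×-3 + -3×2 = -12; c[2] = 2×2 + -3×-3 + 1×2 = 15; c[3] = -3×2 + 1×-3 = -9; c[4] = 1×2 = 2. Result coefficients: [4, -12, 15, -9, 2] → 4 - 12t + 15t^2 - 9t^3 + 2t^4

4 - 12t + 15t^2 - 9t^3 + 2t^4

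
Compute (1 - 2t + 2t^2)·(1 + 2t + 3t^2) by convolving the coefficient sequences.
Ascending coefficients: a = [1, -2, 2], b = [1, 2, 3]. c[0] = 1×1 = 1; c[1] = 1×2 + -2×1 = 0; c[2] = 1×3 + -2×2 + 2×1 = 1; c[3] = -2×3 + 2×2 = -2; c[4] = 2×3 = 6. Result coefficients: [1, 0, 1, -2, 6] → 1 + t^2 - 2t^3 + 6t^4

1 + t^2 - 2t^3 + 6t^4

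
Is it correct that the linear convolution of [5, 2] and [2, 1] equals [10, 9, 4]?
Recompute linear convolution of [5, 2] and [2, 1]: y[0] = 5×2 = 10; y[1] = 5×1 + 2×2 = 9; y[2] = 2×1 = 2 → [10, 9, 2]. Compare to given [10, 9, 4]: they differ at index 2: given 4, correct 2, so answer: No

No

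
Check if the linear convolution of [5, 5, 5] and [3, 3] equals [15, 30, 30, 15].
Recompute linear convolution of [5, 5, 5] and [3, 3]: y[0] = 5×3 = 15; y[1] = 5×3 + 5×3 = 30; y[2] = 5×3 + 5×3 = 30; y[3] = 5×3 = 15 → [15, 30, 30, 15]. Given [15, 30, 30, 15] matches, so answer: Yes

Yes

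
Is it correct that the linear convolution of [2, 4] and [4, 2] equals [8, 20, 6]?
Recompute linear convolution of [2, 4] and [4, 2]: y[0] = 2×4 = 8; y[1] = 2×2 + 4×4 = 20; y[2] = 4×2 = 8 → [8, 20, 8]. Compare to given [8, 20, 6]: they differ at index 2: given 6, correct 8, so answer: No

No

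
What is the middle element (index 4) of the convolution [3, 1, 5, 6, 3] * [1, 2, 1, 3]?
Use y[k] = Σ_i a[i]·b[k-i] at k=4. y[4] = 1×3 + 5×1 + 6×2 + 3×1 = 23

23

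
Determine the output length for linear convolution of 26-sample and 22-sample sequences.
Linear/full convolution length: m + n - 1 = 26 + 22 - 1 = 47

47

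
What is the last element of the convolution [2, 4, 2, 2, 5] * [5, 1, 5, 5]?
Use y[k] = Σ_i a[i]·b[k-i] at k=7. y[7] = 5×5 = 25

25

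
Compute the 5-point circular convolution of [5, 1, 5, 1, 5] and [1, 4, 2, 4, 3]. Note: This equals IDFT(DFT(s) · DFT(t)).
Either evaluate y[k] = Σ_j s[j]·t[(k-j) mod 5] directly, or use IDFT(DFT(s) · DFT(t)). y[0] = 5×1 + 1×3 + 5×4 + 1×2 + 5×4 = 50; y[1] = 5×4 + 1×1 + 5×3 + 1×4 + 5×2 = 50; y[2] = 5×2 + 1×4 + 5×1 + 1×3 + 5×4 = 42; y[3] = 5×4 + 1×2 + 5×4 + 1×1 + 5×3 = 58; y[4] = 5×3 + 1×4 + 5×2 + 1×4 + 5×1 = 38. Result: [50, 50, 42, 58, 38]

[50, 50, 42, 58, 38]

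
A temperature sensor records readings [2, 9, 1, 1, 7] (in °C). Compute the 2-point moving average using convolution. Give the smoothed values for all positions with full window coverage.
2-point moving average kernel = [1, 1]. Apply in 'valid' mode (full window coverage): avg[0] = (2 + 9) / 2 = 5.5; avg[1] = (9 + 1) / 2 = 5.0; avg[2] = (1 + 1) / 2 = 1.0; avg[3] = (1 + 7) / 2 = 4.0. Smoothed values: [5.5, 5.0, 1.0, 4.0]

[5.5, 5.0, 1.0, 4.0]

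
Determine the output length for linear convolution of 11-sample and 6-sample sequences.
Linear/full convolution length: m + n - 1 = 11 + 6 - 1 = 16

16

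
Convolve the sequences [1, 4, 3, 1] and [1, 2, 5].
y[0] = 1×1 = 1; y[1] = 1×2 + 4×1 = 6; y[2] = 1×5 + 4×2 + 3×1 = 16; y[3] = 4×5 + 3×2 + 1×1 = 27; y[4] = 3×5 + 1×2 = 17; y[5] = 1×5 = 5

[1, 6, 16, 27, 17, 5]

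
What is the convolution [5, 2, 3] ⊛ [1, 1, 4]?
y[0] = 5×1 = 5; y[1] = 5×1 + 2×1 = 7; y[2] = 5×4 + 2×1 + 3×1 = 25; y[3] = 2×4 + 3×1 = 11; y[4] = 3×4 = 12

[5, 7, 25, 11, 12]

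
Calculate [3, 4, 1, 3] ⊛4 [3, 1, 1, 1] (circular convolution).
Use y[k] = Σ_j u[j]·v[(k-j) mod 4]. y[0] = 3×3 + 4×1 + 1×1 + 3×1 = 17; y[1] = 3×1 + 4×3 + 1×1 + 3×1 = 19; y[2] = 3×1 + 4×1 + 1×3 + 3×1 = 13; y[3] = 3×1 + 4×1 + 1×1 + 3×3 = 17. Result: [17, 19, 13, 17]

[17, 19, 13, 17]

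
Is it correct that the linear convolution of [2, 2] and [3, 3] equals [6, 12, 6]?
Recompute linear convolution of [2, 2] and [3, 3]: y[0] = 2×3 = 6; y[1] = 2×3 + 2×3 = 12; y[2] = 2×3 = 6 → [6, 12, 6]. Given [6, 12, 6] matches, so answer: Yes

Yes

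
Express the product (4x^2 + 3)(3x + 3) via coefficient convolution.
Ascending coefficients: a = [3, 0, 4], b = [3, 3]. c[0] = 3×3 = 9; c[1] = 3×3 + 0×3 = 9; c[2] = 0×3 + 4×3 = 12; c[3] = 4×3 = 12. Result coefficients: [9, 9, 12, 12] → 12x^3 + 12x^2 + 9x + 9

12x^3 + 12x^2 + 9x + 9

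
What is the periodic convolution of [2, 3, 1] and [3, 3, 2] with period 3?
Use y[k] = Σ_j x[j]·h[(k-j) mod 3]. y[0] = 2×3 + 3×2 + 1×3 = 15; y[1] = 2×3 + 3×3 + 1×2 = 17; y[2] = 2×2 + 3×3 + 1×3 = 16. Result: [15, 17, 16]

[15, 17, 16]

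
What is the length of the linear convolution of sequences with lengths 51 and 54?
Linear/full convolution length: m + n - 1 = 51 + 54 - 1 = 104

104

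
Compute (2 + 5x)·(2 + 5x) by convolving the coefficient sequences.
Ascending coefficients: a = [2, 5], b = [2, 5]. c[0] = 2×2 = 4; c[1] = 2×5 + 5×2 = 20; c[2] = 5×5 = 25. Result coefficients: [4, 20, 25] → 4 + 20x + 25x^2

4 + 20x + 25x^2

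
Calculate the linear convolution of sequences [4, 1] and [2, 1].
y[0] = 4×2 = 8; y[1] = 4×1 + 1×2 = 6; y[2] = 1×1 = 1

[8, 6, 1]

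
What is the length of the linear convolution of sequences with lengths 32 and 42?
Linear/full convolution length: m + n - 1 = 32 + 42 - 1 = 73

73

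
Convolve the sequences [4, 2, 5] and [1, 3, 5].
y[0] = 4×1 = 4; y[1] = 4×3 + 2×1 = 14; y[2] = 4×5 + 2×3 + 5×1 = 31; y[3] = 2×5 + 5×3 = 25; y[4] = 5×5 = 25

[4, 14, 31, 25, 25]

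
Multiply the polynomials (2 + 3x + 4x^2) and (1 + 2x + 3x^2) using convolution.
Ascending coefficients: a = [2, 3, 4], b = [1, 2, 3]. c[0] = 2×1 = 2; c[1] = 2×2 + 3×1 = 7; c[2] = 2×3 + 3×2 + 4×1 = 16; c[3] = 3×3 + 4×2 = 17; c[4] = 4×3 = 12. Result coefficients: [2, 7, 16, 17, 12] → 2 + 7x + 16x^2 + 17x^3 + 12x^4

2 + 7x + 16x^2 + 17x^3 + 12x^4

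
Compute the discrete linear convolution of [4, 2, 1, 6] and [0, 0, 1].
y[0] = 4×0 = 0; y[1] = 4×0 + 2×0 = 0; y[2] = 4×1 + 2×0 + 1×0 = 4; y[3] = 2×1 + 1×0 + 6×0 = 2; y[4] = 1×1 + 6×0 = 1; y[5] = 6×1 = 6

[0, 0, 4, 2, 1, 6]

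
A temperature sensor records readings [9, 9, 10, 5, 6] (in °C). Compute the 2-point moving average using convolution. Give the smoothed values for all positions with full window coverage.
2-point moving average kernel = [1, 1]. Apply in 'valid' mode (full window coverage): avg[0] = (9 + 9) / 2 = 9.0; avg[1] = (9 + 10) / 2 = 9.5; avg[2] = (10 + 5) / 2 = 7.5; avg[3] = (5 + 6) / 2 = 5.5. Smoothed values: [9.0, 9.5, 7.5, 5.5]

[9.0, 9.5, 7.5, 5.5]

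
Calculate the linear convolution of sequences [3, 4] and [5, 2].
y[0] = 3×5 = 15; y[1] = 3×2 + 4×5 = 26; y[2] = 4×2 = 8

[15, 26, 8]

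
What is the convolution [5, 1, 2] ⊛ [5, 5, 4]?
y[0] = 5×5 = 25; y[1] = 5×5 + 1×5 = 30; y[2] = 5×4 + 1×5 + 2×5 = 35; y[3] = 1×4 + 2×5 = 14; y[4] = 2×4 = 8

[25, 30, 35, 14, 8]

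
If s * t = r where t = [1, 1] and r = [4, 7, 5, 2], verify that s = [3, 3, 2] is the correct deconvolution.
Forward-compute [3, 3, 2] * [1, 1]: r[0] = 3×1 = 3; r[1] = 3×1 + 3×1 = 6; r[2] = 3×1 + 2×1 = 5; r[3] = 2×1 = 2 → [3, 6, 5, 2]. Does not match given r = [4, 7, 5, 2].

Not verified. [3, 3, 2] * [1, 1] = [3, 6, 5, 2], which differs from [4, 7, 5, 2] at index 0.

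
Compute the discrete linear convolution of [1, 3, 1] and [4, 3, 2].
y[0] = 1×4 = 4; y[1] = 1×3 + 3×4 = 15; y[2] = 1×2 + 3×3 + 1×4 = 15; y[3] = 3×2 + 1×3 = 9; y[4] = 1×2 = 2

[4, 15, 15, 9, 2]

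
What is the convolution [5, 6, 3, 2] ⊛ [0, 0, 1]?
y[0] = 5×0 = 0; y[1] = 5×0 + 6×0 = 0; y[2] = 5×1 + 6×0 + 3×0 = 5; y[3] = 6×1 + 3×0 + 2×0 = 6; y[4] = 3×1 + 2×0 = 3; y[5] = 2×1 = 2

[0, 0, 5, 6, 3, 2]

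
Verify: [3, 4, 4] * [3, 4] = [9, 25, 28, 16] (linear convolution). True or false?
Recompute linear convolution of [3, 4, 4] and [3, 4]: y[0] = 3×3 = 9; y[1] = 3×4 + 4×3 = 24; y[2] = 4×4 + 4×3 = 28; y[3] = 4×4 = 16 → [9, 24, 28, 16]. Compare to given [9, 25, 28, 16]: they differ at index 1: given 25, correct 24, so answer: No

No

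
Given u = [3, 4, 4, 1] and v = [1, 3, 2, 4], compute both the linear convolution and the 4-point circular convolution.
Linear: y_lin[0] = 3×1 = 3; y_lin[1] = 3×3 + 4×1 = 13; y_lin[2] = 3×2 + 4×3 + 4×1 = 22; y_lin[3] = 3×4 + 4×2 + 4×3 + 1×1 = 33; y_lin[4] = 4×4 + 4×2 + 1×3 = 27; y_lin[5] = 4×4 + 1×2 = 18; y_lin[6] = 1×4 = 4 → [3, 13, 22, 33, 27, 18, 4]. Circular (length 4): y[0] = 3×1 + 4×4 + 4×2 + 1×3 = 30; y[1] = 3×3 + 4×1 + 4×4 + 1×2 = 31; y[2] = 3×2 + 4×3 + 4×1 + 1×4 = 26; y[3] = 3×4 + 4×2 + 4×3 + 1×1 = 33 → [30, 31, 26, 33]

Linear: [3, 13, 22, 33, 27, 18, 4], Circular: [30, 31, 26, 33]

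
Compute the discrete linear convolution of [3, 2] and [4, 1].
y[0] = 3×4 = 12; y[1] = 3×1 + 2×4 = 11; y[2] = 2×1 = 2

[12, 11, 2]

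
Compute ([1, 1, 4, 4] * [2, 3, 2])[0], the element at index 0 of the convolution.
Use y[k] = Σ_i a[i]·b[k-i] at k=0. y[0] = 1×2 = 2

2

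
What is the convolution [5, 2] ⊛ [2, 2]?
y[0] = 5×2 = 10; y[1] = 5×2 + 2×2 = 14; y[2] = 2×2 = 4

[10, 14, 4]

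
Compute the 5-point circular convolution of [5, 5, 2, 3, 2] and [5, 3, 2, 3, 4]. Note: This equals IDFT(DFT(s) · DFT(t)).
Either evaluate y[k] = Σ_j s[j]·t[(k-j) mod 5] directly, or use IDFT(DFT(s) · DFT(t)). y[0] = 5×5 + 5×4 + 2×3 + 3×2 + 2×3 = 63; y[1] = 5×3 + 5×5 + 2×4 + 3×3 + 2×2 = 61; y[2] = 5×2 + 5×3 + 2×5 + 3×4 + 2×3 = 53; y[3] = 5×3 + 5×2 + 2×3 + 3×5 + 2×4 = 54; y[4] = 5×4 + 5×3 + 2×2 + 3×3 + 2×5 = 58. Result: [63, 61, 53, 54, 58]

[63, 61, 53, 54, 58]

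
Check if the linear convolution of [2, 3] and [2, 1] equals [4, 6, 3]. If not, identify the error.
Recompute linear convolution of [2, 3] and [2, 1]: y[0] = 2×2 = 4; y[1] = 2×1 + 3×2 = 8; y[2] = 3×1 = 3 → [4, 8, 3]. Compare to given [4, 6, 3]: they differ at index 1: given 6, correct 8, so answer: No

No. Error at index 1: given 6, correct 8.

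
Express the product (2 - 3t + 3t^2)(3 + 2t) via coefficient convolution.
Ascending coefficients: a = [2, -3, 3], b = [3, 2]. c[0] = 2×3 = 6; c[1] = 2×2 + -3×3 = -5; c[2] = -3×2 + 3×3 = 3; c[3] = 3×2 = 6. Result coefficients: [6, -5, 3, 6] → 6 - 5t + 3t^2 + 6t^3

6 - 5t + 3t^2 + 6t^3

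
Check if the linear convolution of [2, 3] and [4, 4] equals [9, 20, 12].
Recompute linear convolution of [2, 3] and [4, 4]: y[0] = 2×4 = 8; y[1] = 2×4 + 3×4 = 20; y[2] = 3×4 = 12 → [8, 20, 12]. Compare to given [9, 20, 12]: they differ at index 0: given 9, correct 8, so answer: No

No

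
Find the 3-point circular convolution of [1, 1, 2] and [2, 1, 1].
Use y[k] = Σ_j a[j]·b[(k-j) mod 3]. y[0] = 1×2 + 1×1 + 2×1 = 5; y[1] = 1×1 + 1×2 + 2×1 = 5; y[2] = 1×1 + 1×1 + 2×2 = 6. Result: [5, 5, 6]

[5, 5, 6]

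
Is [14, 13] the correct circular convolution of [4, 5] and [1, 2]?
Recompute circular convolution of [4, 5] and [1, 2]: y[0] = 4×1 + 5×2 = 14; y[1] = 4×2 + 5×1 = 13 → [14, 13]. Given [14, 13] matches, so answer: Yes

Yes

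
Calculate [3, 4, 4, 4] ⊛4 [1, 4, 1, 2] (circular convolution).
Use y[k] = Σ_j x[j]·h[(k-j) mod 4]. y[0] = 3×1 + 4×2 + 4×1 + 4×4 = 31; y[1] = 3×4 + 4×1 + 4×2 + 4×1 = 28; y[2] = 3×1 + 4×4 + 4×1 + 4×2 = 31; y[3] = 3×2 + 4×1 + 4×4 + 4×1 = 30. Result: [31, 28, 31, 30]

[31, 28, 31, 30]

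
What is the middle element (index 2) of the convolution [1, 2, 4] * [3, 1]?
Use y[k] = Σ_i a[i]·b[k-i] at k=2. y[2] = 2×1 + 4×3 = 14

14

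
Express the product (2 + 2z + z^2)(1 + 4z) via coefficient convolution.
Ascending coefficients: a = [2, 2, 1], b = [1, 4]. c[0] = 2×1 = 2; c[1] = 2×4 + 2×1 = 10; c[2] = 2×4 + 1×1 = 9; c[3] = 1×4 = 4. Result coefficients: [2, 10, 9, 4] → 2 + 10z + 9z^2 + 4z^3

2 + 10z + 9z^2 + 4z^3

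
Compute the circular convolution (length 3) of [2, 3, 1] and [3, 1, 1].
Use y[k] = Σ_j a[j]·b[(k-j) mod 3]. y[0] = 2×3 + 3×1 + 1×1 = 10; y[1] = 2×1 + 3×3 + 1×1 = 12; y[2] = 2×1 + 3×1 + 1×3 = 8. Result: [10, 12, 8]

[10, 12, 8]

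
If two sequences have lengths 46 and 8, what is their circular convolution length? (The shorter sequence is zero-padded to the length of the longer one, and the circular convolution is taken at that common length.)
Circular convolution (zero-padding the shorter input) has length max(m, n) = max(46, 8) = 46

46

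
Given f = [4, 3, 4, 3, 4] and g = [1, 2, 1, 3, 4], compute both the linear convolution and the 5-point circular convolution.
Linear: y_lin[0] = 4×1 = 4; y_lin[1] = 4×2 + 3×1 = 11; y_lin[2] = 4×1 + 3×2 + 4×1 = 14; y_lin[3] = 4×3 + 3×1 + 4×2 + 3×1 = 26; y_lin[4] = 4×4 + 3×3 + 4×1 + 3×2 + 4×1 = 39; y_lin[5] = 3×4 + 4×3 + 3×1 + 4×2 = 35; y_lin[6] = 4×4 + 3×3 + 4×1 = 29; y_lin[7] = 3×4 + 4×3 = 24; y_lin[8] = 4×4 = 16 → [4, 11, 14, 26, 39, 35, 29, 24, 16]. Circular (length 5): y[0] = 4×1 + 3×4 + 4×3 + 3×1 + 4×2 = 39; y[1] = 4×2 + 3×1 + 4×4 + 3×3 + 4×1 = 40; y[2] = 4×1 + 3×2 + 4×1 + 3×4 + 4×3 = 38; y[3] = 4×3 + 3×1 + 4×2 + 3×1 + 4×4 = 42; y[4] = 4×4 + 3×3 + 4×1 + 3×2 + 4×1 = 39 → [39, 40, 38, 42, 39]

Linear: [4, 11, 14, 26, 39, 35, 29, 24, 16], Circular: [39, 40, 38, 42, 39]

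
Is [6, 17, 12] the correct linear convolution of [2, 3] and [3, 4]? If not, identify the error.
Recompute linear convolution of [2, 3] and [3, 4]: y[0] = 2×3 = 6; y[1] = 2×4 + 3×3 = 17; y[2] = 3×4 = 12 → [6, 17, 12]. Given [6, 17, 12] matches, so answer: Yes

Yes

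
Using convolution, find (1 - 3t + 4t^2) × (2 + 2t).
Ascending coefficients: a = [1, -3, 4], b = [2, 2]. c[0] = 1×2 = 2; c[1] = 1×2 + -3×2 = -4; c[2] = -3×2 + 4×2 = 2; c[3] = 4×2 = 8. Result coefficients: [2, -4, 2, 8] → 2 - 4t + 2t^2 + 8t^3

2 - 4t + 2t^2 + 8t^3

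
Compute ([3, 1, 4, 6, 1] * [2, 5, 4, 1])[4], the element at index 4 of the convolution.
Use y[k] = Σ_i a[i]·b[k-i] at k=4. y[4] = 1×1 + 4×4 + 6×5 + 1×2 = 49

49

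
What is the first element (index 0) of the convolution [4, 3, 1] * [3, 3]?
Use y[k] = Σ_i a[i]·b[k-i] at k=0. y[0] = 4×3 = 12

12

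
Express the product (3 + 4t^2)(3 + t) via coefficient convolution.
Ascending coefficients: a = [3, 0, 4], b = [3, 1]. c[0] = 3×3 = 9; c[1] = 3×1 + 0×3 = 3; c[2] = 0×1 + 4×3 = 12; c[3] = 4×1 = 4. Result coefficients: [9, 3, 12, 4] → 9 + 3t + 12t^2 + 4t^3

9 + 3t + 12t^2 + 4t^3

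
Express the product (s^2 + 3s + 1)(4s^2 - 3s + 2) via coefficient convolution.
Ascending coefficients: a = [1, 3, 1], b = [2, -3, 4]. c[0] = 1×2 = 2; c[1] = 1×-3 + 3×2 = 3; c[2] = 1×4 + 3×-3 + 1×2 = -3; c[3] = 3×4 + 1×-3 = 9; c[4] = 1×4 = 4. Result coefficients: [2, 3, -3, 9, 4] → 4s^4 + 9s^3 - 3s^2 + 3s + 2

4s^4 + 9s^3 - 3s^2 + 3s + 2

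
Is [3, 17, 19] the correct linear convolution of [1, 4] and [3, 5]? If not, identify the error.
Recompute linear convolution of [1, 4] and [3, 5]: y[0] = 1×3 = 3; y[1] = 1×5 + 4×3 = 17; y[2] = 4×5 = 20 → [3, 17, 20]. Compare to given [3, 17, 19]: they differ at index 2: given 19, correct 20, so answer: No

No. Error at index 2: given 19, correct 20.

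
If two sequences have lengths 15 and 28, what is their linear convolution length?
Linear/full convolution length: m + n - 1 = 15 + 28 - 1 = 42

42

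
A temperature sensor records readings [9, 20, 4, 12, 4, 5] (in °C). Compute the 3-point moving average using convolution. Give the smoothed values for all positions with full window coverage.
3-point moving average kernel = [1, 1, 1]. Apply in 'valid' mode (full window coverage): avg[0] = (9 + 20 + 4) / 3 = 11.0; avg[1] = (20 + 4 + 12) / 3 = 12.0; avg[2] = (4 + 12 + 4) / 3 = 6.67; avg[3] = (12 + 4 + 5) / 3 = 7.0. Smoothed values: [11.0, 12.0, 6.67, 7.0]

[11.0, 12.0, 6.67, 7.0]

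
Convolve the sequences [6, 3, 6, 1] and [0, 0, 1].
y[0] = 6×0 = 0; y[1] = 6×0 + 3×0 = 0; y[2] = 6×1 + 3×0 + 6×0 = 6; y[3] = 3×1 + 6×0 + 1×0 = 3; y[4] = 6×1 + 1×0 = 6; y[5] = 1×1 = 1

[0, 0, 6, 3, 6, 1]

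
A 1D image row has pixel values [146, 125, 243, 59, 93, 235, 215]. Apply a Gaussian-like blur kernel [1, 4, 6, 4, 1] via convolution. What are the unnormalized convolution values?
Convolve image row [146, 125, 243, 59, 93, 235, 215] with kernel [1, 4, 6, 4, 1]: y[0] = 146×1 = 146; y[1] = 146×4 + 125×1 = 709; y[2] = 146×6 + 125×4 + 243×1 = 1619; y[3] = 146×4 + 125×6 + 243×4 + 59×1 = 2365; y[4] = 146×1 + 125×4 + 243×6 + 59×4 + 93×1 = 2433; y[5] = 125×1 + 243×4 + 59×6 + 93×4 + 235×1 = 2058; y[6] = 243×1 + 59×4 + 93×6 + 235×4 + 215×1 = 2192; y[7] = 59×1 + 93×4 + 235×6 + 215×4 = 2701; y[8] = 93×1 + 235×4 + 215×6 = 2323; y[9] = 235×1 + 215×4 = 1095; y[10] = 215×1 = 215 → [146, 709, 1619, 2365, 2433, 2058, 2192, 2701, 2323, 1095, 215]. Normalization factor = sum(kernel) = 16.

[146, 709, 1619, 2365, 2433, 2058, 2192, 2701, 2323, 1095, 215]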